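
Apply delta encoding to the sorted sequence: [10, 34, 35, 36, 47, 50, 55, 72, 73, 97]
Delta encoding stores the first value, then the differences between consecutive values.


First value: 10
Deltas:
  34 - 10 = 24
  35 - 34 = 1
  36 - 35 = 1
  47 - 36 = 11
  50 - 47 = 3
  55 - 50 = 5
  72 - 55 = 17
  73 - 72 = 1
  97 - 73 = 24


Delta encoded: [10, 24, 1, 1, 11, 3, 5, 17, 1, 24]


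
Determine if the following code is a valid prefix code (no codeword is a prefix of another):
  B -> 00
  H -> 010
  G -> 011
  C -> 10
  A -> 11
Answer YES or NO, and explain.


Checking each pair (does one codeword prefix another?):
  B='00' vs H='010': no prefix
  B='00' vs G='011': no prefix
  B='00' vs C='10': no prefix
  B='00' vs A='11': no prefix
  H='010' vs B='00': no prefix
  H='010' vs G='011': no prefix
  H='010' vs C='10': no prefix
  H='010' vs A='11': no prefix
  G='011' vs B='00': no prefix
  G='011' vs H='010': no prefix
  G='011' vs C='10': no prefix
  G='011' vs A='11': no prefix
  C='10' vs B='00': no prefix
  C='10' vs H='010': no prefix
  C='10' vs G='011': no prefix
  C='10' vs A='11': no prefix
  A='11' vs B='00': no prefix
  A='11' vs H='010': no prefix
  A='11' vs G='011': no prefix
  A='11' vs C='10': no prefix
No violation found over all pairs.

YES -- this is a valid prefix code. No codeword is a prefix of any other codeword.


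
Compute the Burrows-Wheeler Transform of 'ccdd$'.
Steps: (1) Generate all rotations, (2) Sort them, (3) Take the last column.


Rotations (sorted):
  0: $ccdd -> last char: d
  1: ccdd$ -> last char: $
  2: cdd$c -> last char: c
  3: d$ccd -> last char: d
  4: dd$cc -> last char: c


BWT = d$cdc


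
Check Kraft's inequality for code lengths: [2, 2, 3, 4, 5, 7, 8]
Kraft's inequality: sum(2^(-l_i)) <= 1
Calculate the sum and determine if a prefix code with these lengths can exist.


Sum = 2^(-2) + 2^(-2) + 2^(-3) + 2^(-4) + 2^(-5) + 2^(-7) + 2^(-8)
    = 0.25 + 0.25 + 0.125 + 0.0625 + 0.03125 + 0.0078125 + 0.00390625
    = 187/256 = 0.73046875
Since 0.73046875 <= 1, Kraft's inequality IS satisfied.
A prefix code with these lengths CAN exist.

Kraft sum = 0.73046875. Satisfied.


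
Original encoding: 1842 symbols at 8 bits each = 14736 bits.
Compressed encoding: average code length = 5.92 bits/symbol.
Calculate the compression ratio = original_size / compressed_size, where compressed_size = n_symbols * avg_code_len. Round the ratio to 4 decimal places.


original_size = n_symbols * orig_bits = 1842 * 8 = 14736 bits
compressed_size = n_symbols * avg_code_len = 1842 * 5.92 = 10904.64 bits
ratio = original_size / compressed_size = 14736 / 10904.64 = 1.3514

Compression ratio = 1.3514


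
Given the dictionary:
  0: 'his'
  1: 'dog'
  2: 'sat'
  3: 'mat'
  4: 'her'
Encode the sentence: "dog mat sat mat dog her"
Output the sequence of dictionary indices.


Look up each word in the dictionary:
  'dog' -> 1
  'mat' -> 3
  'sat' -> 2
  'mat' -> 3
  'dog' -> 1
  'her' -> 4

Encoded: [1, 3, 2, 3, 1, 4]


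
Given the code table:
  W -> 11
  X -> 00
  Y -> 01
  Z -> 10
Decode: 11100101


Decoding:
11 -> W
10 -> Z
01 -> Y
01 -> Y


Result: WZYY


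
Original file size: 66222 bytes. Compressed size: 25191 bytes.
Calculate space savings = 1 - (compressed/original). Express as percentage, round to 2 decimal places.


ratio = compressed/original = 25191/66222 = 0.380402
savings = 1 - ratio = 1 - 0.380402 = 0.619598
as a percentage: 0.619598 * 100 = 61.96%

Space savings = 1 - 25191/66222 = 61.96%


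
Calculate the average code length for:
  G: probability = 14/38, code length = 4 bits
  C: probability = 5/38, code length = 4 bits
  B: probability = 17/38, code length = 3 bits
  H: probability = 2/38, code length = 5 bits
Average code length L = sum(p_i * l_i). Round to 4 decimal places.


Weighted contributions p_i * l_i:
  G: (14/38) * 4 = 56/38
  C: (5/38) * 4 = 20/38
  B: (17/38) * 3 = 51/38
  H: (2/38) * 5 = 10/38
Sum = (56 + 20 + 51 + 10)/38 = 137/38

L = 137/38 = 3.6053 bits/symbol


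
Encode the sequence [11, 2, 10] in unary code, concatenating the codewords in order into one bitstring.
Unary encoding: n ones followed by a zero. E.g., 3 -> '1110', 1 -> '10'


Encode each number as n ones followed by a terminating 0:
  11 -> 111111111110 (12 bits)
  2 -> 110 (3 bits)
  10 -> 11111111110 (11 bits)
Total length = 12 + 3 + 11 = 26 bits.

Unary([11, 2, 10]) = 11111111111011011111111110 (26 bits)


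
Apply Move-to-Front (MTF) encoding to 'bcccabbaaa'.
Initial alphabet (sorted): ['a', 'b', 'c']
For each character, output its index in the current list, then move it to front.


MTF encoding:
'b': index 1 in ['a', 'b', 'c'] -> ['b', 'a', 'c']
'c': index 2 in ['b', 'a', 'c'] -> ['c', 'b', 'a']
'c': index 0 in ['c', 'b', 'a'] -> ['c', 'b', 'a']
'c': index 0 in ['c', 'b', 'a'] -> ['c', 'b', 'a']
'a': index 2 in ['c', 'b', 'a'] -> ['a', 'c', 'b']
'b': index 2 in ['a', 'c', 'b'] -> ['b', 'a', 'c']
'b': index 0 in ['b', 'a', 'c'] -> ['b', 'a', 'c']
'a': index 1 in ['b', 'a', 'c'] -> ['a', 'b', 'c']
'a': index 0 in ['a', 'b', 'c'] -> ['a', 'b', 'c']
'a': index 0 in ['a', 'b', 'c'] -> ['a', 'b', 'c']


Output: [1, 2, 0, 0, 2, 2, 0, 1, 0, 0]


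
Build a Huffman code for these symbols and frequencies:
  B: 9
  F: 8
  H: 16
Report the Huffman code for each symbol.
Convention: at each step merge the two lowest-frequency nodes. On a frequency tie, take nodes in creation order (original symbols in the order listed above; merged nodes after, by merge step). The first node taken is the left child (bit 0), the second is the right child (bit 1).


Huffman tree construction:
Step 1: Merge F(8) + B(9) = 17
Step 2: Merge H(16) + (F+B)(17) = 33
Read each symbol's code off the tree from the root (left child = 0, right child = 1).

Codes:
  B: 11 (length 2)
  F: 10 (length 2)
  H: 0 (length 1)
Average code length: 50/33 = 1.5152 bits/symbol


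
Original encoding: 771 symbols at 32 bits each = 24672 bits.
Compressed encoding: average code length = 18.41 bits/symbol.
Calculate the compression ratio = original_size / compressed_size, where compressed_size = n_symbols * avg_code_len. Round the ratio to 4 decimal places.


original_size = n_symbols * orig_bits = 771 * 32 = 24672 bits
compressed_size = n_symbols * avg_code_len = 771 * 18.41 = 14194.11 bits
ratio = original_size / compressed_size = 24672 / 14194.11 = 1.7382

Compression ratio = 1.7382


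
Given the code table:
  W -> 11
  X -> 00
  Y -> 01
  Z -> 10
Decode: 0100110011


Decoding:
01 -> Y
00 -> X
11 -> W
00 -> X
11 -> W


Result: YXWXW


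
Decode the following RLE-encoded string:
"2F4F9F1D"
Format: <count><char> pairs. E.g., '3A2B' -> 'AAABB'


Expanding each <count><char> pair:
  2F -> 'FF'
  4F -> 'FFFF'
  9F -> 'FFFFFFFFF'
  1D -> 'D'

Decoded = FFFFFFFFFFFFFFFD


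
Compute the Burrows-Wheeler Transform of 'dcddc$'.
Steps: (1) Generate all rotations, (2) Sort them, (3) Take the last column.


Rotations (sorted):
  0: $dcddc -> last char: c
  1: c$dcdd -> last char: d
  2: cddc$d -> last char: d
  3: dc$dcd -> last char: d
  4: dcddc$ -> last char: $
  5: ddc$dc -> last char: c


BWT = cddd$c


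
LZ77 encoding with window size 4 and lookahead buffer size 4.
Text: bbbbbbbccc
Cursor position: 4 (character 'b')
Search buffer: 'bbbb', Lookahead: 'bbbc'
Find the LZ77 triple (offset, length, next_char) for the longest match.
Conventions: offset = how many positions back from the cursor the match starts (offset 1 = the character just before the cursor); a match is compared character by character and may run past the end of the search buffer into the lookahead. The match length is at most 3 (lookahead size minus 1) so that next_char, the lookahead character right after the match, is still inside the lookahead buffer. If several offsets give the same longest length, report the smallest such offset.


Try each offset into the search buffer:
  offset=1 (pos 3, char 'b'): match length 3
  offset=2 (pos 2, char 'b'): match length 3
  offset=3 (pos 1, char 'b'): match length 3
  offset=4 (pos 0, char 'b'): match length 3
Longest match has length 3, found at offsets 1, 2, 3, 4; take the smallest, offset 1.
next_char = character at position 4 + 3 = 7 -> 'c'

Best match: offset=1, length=3 (matching 'bbb' starting at position 3)
LZ77 triple: (1, 3, 'c')


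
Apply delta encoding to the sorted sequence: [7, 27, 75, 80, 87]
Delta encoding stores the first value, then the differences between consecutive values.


First value: 7
Deltas:
  27 - 7 = 20
  75 - 27 = 48
  80 - 75 = 5
  87 - 80 = 7


Delta encoded: [7, 20, 48, 5, 7]


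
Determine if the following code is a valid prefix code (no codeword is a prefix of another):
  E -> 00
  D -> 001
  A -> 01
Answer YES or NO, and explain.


Checking each pair (does one codeword prefix another?):
  E='00' vs D='001': prefix -- VIOLATION

NO -- this is NOT a valid prefix code. E (00) is a prefix of D (001).


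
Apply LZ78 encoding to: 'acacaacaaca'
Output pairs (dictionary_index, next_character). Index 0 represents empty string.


LZ78 encoding steps:
Dictionary: {0: ''}
Step 1: w='' (idx 0), next='a' -> output (0, 'a'), add 'a' as idx 1
Step 2: w='' (idx 0), next='c' -> output (0, 'c'), add 'c' as idx 2
Step 3: w='a' (idx 1), next='c' -> output (1, 'c'), add 'ac' as idx 3
Step 4: w='a' (idx 1), next='a' -> output (1, 'a'), add 'aa' as idx 4
Step 5: w='c' (idx 2), next='a' -> output (2, 'a'), add 'ca' as idx 5
Step 6: w='ac' (idx 3), next='a' -> output (3, 'a'), add 'aca' as idx 6


Encoded: [(0, 'a'), (0, 'c'), (1, 'c'), (1, 'a'), (2, 'a'), (3, 'a')]


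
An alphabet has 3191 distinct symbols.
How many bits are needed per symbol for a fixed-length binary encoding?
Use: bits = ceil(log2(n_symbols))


log2(3191) = 11.6398
Bracket: 2^11 = 2048 < 3191 <= 2^12 = 4096
So ceil(log2(3191)) = 12

bits = ceil(log2(3191)) = ceil(11.6398) = 12 bits


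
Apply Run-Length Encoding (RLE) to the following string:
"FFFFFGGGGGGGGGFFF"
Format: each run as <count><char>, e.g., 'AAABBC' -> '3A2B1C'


Scanning runs left to right:
  i=0: run of 'F' x 5 -> '5F'
  i=5: run of 'G' x 9 -> '9G'
  i=14: run of 'F' x 3 -> '3F'

RLE = 5F9G3F


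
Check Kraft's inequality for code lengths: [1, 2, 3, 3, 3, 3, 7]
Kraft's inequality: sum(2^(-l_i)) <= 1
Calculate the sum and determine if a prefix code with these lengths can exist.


Sum = 2^(-1) + 2^(-2) + 2^(-3) + 2^(-3) + 2^(-3) + 2^(-3) + 2^(-7)
    = 0.5 + 0.25 + 0.125 + 0.125 + 0.125 + 0.125 + 0.0078125
    = 161/128 = 1.2578125
Since 1.2578125 > 1, Kraft's inequality is NOT satisfied.
A prefix code with these lengths CANNOT exist.

Kraft sum = 1.2578125. Not satisfied.


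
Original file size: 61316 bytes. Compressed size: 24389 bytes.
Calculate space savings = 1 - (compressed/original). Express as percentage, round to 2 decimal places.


ratio = compressed/original = 24389/61316 = 0.397759
savings = 1 - ratio = 1 - 0.397759 = 0.602241
as a percentage: 0.602241 * 100 = 60.22%

Space savings = 1 - 24389/61316 = 60.22%


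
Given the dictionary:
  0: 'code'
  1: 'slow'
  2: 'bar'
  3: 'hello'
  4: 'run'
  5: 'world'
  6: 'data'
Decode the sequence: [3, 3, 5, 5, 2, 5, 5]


Look up each index in the dictionary:
  3 -> 'hello'
  3 -> 'hello'
  5 -> 'world'
  5 -> 'world'
  2 -> 'bar'
  5 -> 'world'
  5 -> 'world'

Decoded: "hello hello world world bar world world"


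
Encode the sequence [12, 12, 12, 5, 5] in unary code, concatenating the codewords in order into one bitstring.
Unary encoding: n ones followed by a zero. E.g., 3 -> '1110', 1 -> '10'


Encode each number as n ones followed by a terminating 0:
  12 -> 1111111111110 (13 bits)
  12 -> 1111111111110 (13 bits)
  12 -> 1111111111110 (13 bits)
  5 -> 111110 (6 bits)
  5 -> 111110 (6 bits)
Total length = 13 + 13 + 13 + 6 + 6 = 51 bits.

Unary([12, 12, 12, 5, 5]) = 111111111111011111111111101111111111110111110111110 (51 bits)


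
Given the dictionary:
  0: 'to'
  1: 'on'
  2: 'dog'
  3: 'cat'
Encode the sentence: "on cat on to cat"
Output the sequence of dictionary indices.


Look up each word in the dictionary:
  'on' -> 1
  'cat' -> 3
  'on' -> 1
  'to' -> 0
  'cat' -> 3

Encoded: [1, 3, 1, 0, 3]


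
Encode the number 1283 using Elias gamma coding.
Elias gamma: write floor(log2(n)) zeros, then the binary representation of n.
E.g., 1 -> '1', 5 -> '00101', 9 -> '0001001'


num_bits = floor(log2(1283)) + 1 = 11
leading_zeros = num_bits - 1 = 10
binary(1283) = 10100000011

Elias gamma(1283) = '0000000000' + '10100000011' = 000000000010100000011 (21 bits)


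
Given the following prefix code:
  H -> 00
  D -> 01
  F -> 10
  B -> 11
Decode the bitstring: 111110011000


Decoding step by step:
Bits 11 -> B
Bits 11 -> B
Bits 10 -> F
Bits 01 -> D
Bits 10 -> F
Bits 00 -> H


Decoded message: BBFDFH


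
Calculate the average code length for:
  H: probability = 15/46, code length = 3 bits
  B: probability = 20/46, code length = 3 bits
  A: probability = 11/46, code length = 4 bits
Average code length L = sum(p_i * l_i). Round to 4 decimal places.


Weighted contributions p_i * l_i:
  H: (15/46) * 3 = 45/46
  B: (20/46) * 3 = 60/46
  A: (11/46) * 4 = 44/46
Sum = (45 + 60 + 44)/46 = 149/46

L = 149/46 = 3.2391 bits/symbol


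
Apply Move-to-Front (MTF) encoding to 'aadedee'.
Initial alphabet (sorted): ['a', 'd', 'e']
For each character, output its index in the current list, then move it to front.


MTF encoding:
'a': index 0 in ['a', 'd', 'e'] -> ['a', 'd', 'e']
'a': index 0 in ['a', 'd', 'e'] -> ['a', 'd', 'e']
'd': index 1 in ['a', 'd', 'e'] -> ['d', 'a', 'e']
'e': index 2 in ['d', 'a', 'e'] -> ['e', 'd', 'a']
'd': index 1 in ['e', 'd', 'a'] -> ['d', 'e', 'a']
'e': index 1 in ['d', 'e', 'a'] -> ['e', 'd', 'a']
'e': index 0 in ['e', 'd', 'a'] -> ['e', 'd', 'a']


Output: [0, 0, 1, 2, 1, 1, 0]


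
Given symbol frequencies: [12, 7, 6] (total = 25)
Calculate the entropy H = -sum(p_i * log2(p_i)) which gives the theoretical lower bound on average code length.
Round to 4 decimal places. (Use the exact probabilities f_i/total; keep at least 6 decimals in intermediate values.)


Per-symbol terms -p_i * log2(p_i) with p_i = f_i/25:
  p = 12/25 = 0.480000: log2(p) = -1.058894, -p*log2(p) = 0.508269
  p = 7/25 = 0.280000: log2(p) = -1.836501, -p*log2(p) = 0.514220
  p = 6/25 = 0.240000: log2(p) = -2.058894, -p*log2(p) = 0.494134
H = 0.508269 + 0.514220 + 0.494134 = 1.516623

H = 1.5166 bits/symbol


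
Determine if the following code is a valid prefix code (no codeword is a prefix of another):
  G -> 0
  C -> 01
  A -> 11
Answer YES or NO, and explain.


Checking each pair (does one codeword prefix another?):
  G='0' vs C='01': prefix -- VIOLATION

NO -- this is NOT a valid prefix code. G (0) is a prefix of C (01).


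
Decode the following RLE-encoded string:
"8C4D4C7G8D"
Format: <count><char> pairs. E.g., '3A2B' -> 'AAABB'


Expanding each <count><char> pair:
  8C -> 'CCCCCCCC'
  4D -> 'DDDD'
  4C -> 'CCCC'
  7G -> 'GGGGGGG'
  8D -> 'DDDDDDDD'

Decoded = CCCCCCCCDDDDCCCCGGGGGGGDDDDDDDD


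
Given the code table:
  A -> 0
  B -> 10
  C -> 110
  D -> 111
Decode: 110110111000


Decoding:
110 -> C
110 -> C
111 -> D
0 -> A
0 -> A
0 -> A


Result: CCDAAA


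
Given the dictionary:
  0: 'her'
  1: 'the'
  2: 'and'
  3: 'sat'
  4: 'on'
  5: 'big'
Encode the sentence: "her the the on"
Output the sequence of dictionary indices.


Look up each word in the dictionary:
  'her' -> 0
  'the' -> 1
  'the' -> 1
  'on' -> 4

Encoded: [0, 1, 1, 4]


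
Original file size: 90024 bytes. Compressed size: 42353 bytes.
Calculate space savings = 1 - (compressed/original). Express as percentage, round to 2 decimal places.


ratio = compressed/original = 42353/90024 = 0.470463
savings = 1 - ratio = 1 - 0.470463 = 0.529537
as a percentage: 0.529537 * 100 = 52.95%

Space savings = 1 - 42353/90024 = 52.95%


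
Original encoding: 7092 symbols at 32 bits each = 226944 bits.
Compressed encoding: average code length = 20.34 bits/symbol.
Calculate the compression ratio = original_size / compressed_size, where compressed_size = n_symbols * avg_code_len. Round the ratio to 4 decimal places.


original_size = n_symbols * orig_bits = 7092 * 32 = 226944 bits
compressed_size = n_symbols * avg_code_len = 7092 * 20.34 = 144251.28 bits
ratio = original_size / compressed_size = 226944 / 144251.28 = 1.5733

Compression ratio = 1.5733


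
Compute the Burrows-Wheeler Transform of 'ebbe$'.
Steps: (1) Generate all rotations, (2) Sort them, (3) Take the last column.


Rotations (sorted):
  0: $ebbe -> last char: e
  1: bbe$e -> last char: e
  2: be$eb -> last char: b
  3: e$ebb -> last char: b
  4: ebbe$ -> last char: $


BWT = eebb$


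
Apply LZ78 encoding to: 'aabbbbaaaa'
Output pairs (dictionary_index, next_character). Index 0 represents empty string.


LZ78 encoding steps:
Dictionary: {0: ''}
Step 1: w='' (idx 0), next='a' -> output (0, 'a'), add 'a' as idx 1
Step 2: w='a' (idx 1), next='b' -> output (1, 'b'), add 'ab' as idx 2
Step 3: w='' (idx 0), next='b' -> output (0, 'b'), add 'b' as idx 3
Step 4: w='b' (idx 3), next='b' -> output (3, 'b'), add 'bb' as idx 4
Step 5: w='a' (idx 1), next='a' -> output (1, 'a'), add 'aa' as idx 5
Step 6: w='aa' (idx 5), end of input -> output (5, '')


Encoded: [(0, 'a'), (1, 'b'), (0, 'b'), (3, 'b'), (1, 'a'), (5, '')]


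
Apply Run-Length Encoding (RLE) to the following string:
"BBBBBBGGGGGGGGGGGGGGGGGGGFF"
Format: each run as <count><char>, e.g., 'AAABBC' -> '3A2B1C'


Scanning runs left to right:
  i=0: run of 'B' x 6 -> '6B'
  i=6: run of 'G' x 19 -> '19G'
  i=25: run of 'F' x 2 -> '2F'

RLE = 6B19G2F


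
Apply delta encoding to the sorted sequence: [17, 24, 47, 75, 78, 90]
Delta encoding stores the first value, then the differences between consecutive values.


First value: 17
Deltas:
  24 - 17 = 7
  47 - 24 = 23
  75 - 47 = 28
  78 - 75 = 3
  90 - 78 = 12


Delta encoded: [17, 7, 23, 28, 3, 12]


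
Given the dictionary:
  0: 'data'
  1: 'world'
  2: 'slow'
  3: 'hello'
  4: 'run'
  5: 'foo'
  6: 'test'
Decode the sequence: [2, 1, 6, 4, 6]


Look up each index in the dictionary:
  2 -> 'slow'
  1 -> 'world'
  6 -> 'test'
  4 -> 'run'
  6 -> 'test'

Decoded: "slow world test run test"


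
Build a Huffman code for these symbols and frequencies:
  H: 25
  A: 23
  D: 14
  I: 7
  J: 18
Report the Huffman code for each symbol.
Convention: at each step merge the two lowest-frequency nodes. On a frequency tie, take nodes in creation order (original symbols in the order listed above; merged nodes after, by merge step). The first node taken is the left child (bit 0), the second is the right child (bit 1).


Huffman tree construction:
Step 1: Merge I(7) + D(14) = 21
Step 2: Merge J(18) + (I+D)(21) = 39
Step 3: Merge A(23) + H(25) = 48
Step 4: Merge (J+(I+D))(39) + (A+H)(48) = 87
Read each symbol's code off the tree from the root (left child = 0, right child = 1).

Codes:
  H: 11 (length 2)
  A: 10 (length 2)
  D: 011 (length 3)
  I: 010 (length 3)
  J: 00 (length 2)
Average code length: 195/87 = 2.2414 bits/symbol


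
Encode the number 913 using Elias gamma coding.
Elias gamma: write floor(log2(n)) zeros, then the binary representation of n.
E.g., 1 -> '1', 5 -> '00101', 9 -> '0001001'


num_bits = floor(log2(913)) + 1 = 10
leading_zeros = num_bits - 1 = 9
binary(913) = 1110010001

Elias gamma(913) = '000000000' + '1110010001' = 0000000001110010001 (19 bits)


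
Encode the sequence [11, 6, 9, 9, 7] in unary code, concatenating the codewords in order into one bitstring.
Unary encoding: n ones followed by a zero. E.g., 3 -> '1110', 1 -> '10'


Encode each number as n ones followed by a terminating 0:
  11 -> 111111111110 (12 bits)
  6 -> 1111110 (7 bits)
  9 -> 1111111110 (10 bits)
  9 -> 1111111110 (10 bits)
  7 -> 11111110 (8 bits)
Total length = 12 + 7 + 10 + 10 + 8 = 47 bits.

Unary([11, 6, 9, 9, 7]) = 11111111111011111101111111110111111111011111110 (47 bits)


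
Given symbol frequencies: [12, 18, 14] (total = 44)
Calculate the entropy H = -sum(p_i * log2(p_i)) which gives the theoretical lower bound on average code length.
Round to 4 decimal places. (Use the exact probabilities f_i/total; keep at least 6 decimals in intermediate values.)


Per-symbol terms -p_i * log2(p_i) with p_i = f_i/44:
  p = 12/44 = 0.272727: log2(p) = -1.874469, -p*log2(p) = 0.511219
  p = 18/44 = 0.409091: log2(p) = -1.289507, -p*log2(p) = 0.527525
  p = 14/44 = 0.318182: log2(p) = -1.652077, -p*log2(p) = 0.525661
H = 0.511219 + 0.527525 + 0.525661 = 1.564405

H = 1.5644 bits/symbol


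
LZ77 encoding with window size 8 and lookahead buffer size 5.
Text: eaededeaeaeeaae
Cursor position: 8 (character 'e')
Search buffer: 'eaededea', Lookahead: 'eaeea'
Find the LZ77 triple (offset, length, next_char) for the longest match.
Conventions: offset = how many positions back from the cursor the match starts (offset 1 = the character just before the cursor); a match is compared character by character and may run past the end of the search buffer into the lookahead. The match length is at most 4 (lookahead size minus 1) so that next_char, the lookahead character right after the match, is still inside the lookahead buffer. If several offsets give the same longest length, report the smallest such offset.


Try each offset into the search buffer:
  offset=1 (pos 7, char 'a'): match length 0
  offset=2 (pos 6, char 'e'): match length 3
  offset=3 (pos 5, char 'd'): match length 0
  offset=4 (pos 4, char 'e'): match length 1
  offset=5 (pos 3, char 'd'): match length 0
  offset=6 (pos 2, char 'e'): match length 1
  offset=7 (pos 1, char 'a'): match length 0
  offset=8 (pos 0, char 'e'): match length 3
Longest match has length 3, found at offsets 2, 8; take the smallest, offset 2.
next_char = character at position 8 + 3 = 11 -> 'e'

Best match: offset=2, length=3 (matching 'eae' starting at position 6)
LZ77 triple: (2, 3, 'e')


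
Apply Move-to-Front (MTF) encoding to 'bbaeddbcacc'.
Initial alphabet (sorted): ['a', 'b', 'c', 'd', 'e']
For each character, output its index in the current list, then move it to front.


MTF encoding:
'b': index 1 in ['a', 'b', 'c', 'd', 'e'] -> ['b', 'a', 'c', 'd', 'e']
'b': index 0 in ['b', 'a', 'c', 'd', 'e'] -> ['b', 'a', 'c', 'd', 'e']
'a': index 1 in ['b', 'a', 'c', 'd', 'e'] -> ['a', 'b', 'c', 'd', 'e']
'e': index 4 in ['a', 'b', 'c', 'd', 'e'] -> ['e', 'a', 'b', 'c', 'd']
'd': index 4 in ['e', 'a', 'b', 'c', 'd'] -> ['d', 'e', 'a', 'b', 'c']
'd': index 0 in ['d', 'e', 'a', 'b', 'c'] -> ['d', 'e', 'a', 'b', 'c']
'b': index 3 in ['d', 'e', 'a', 'b', 'c'] -> ['b', 'd', 'e', 'a', 'c']
'c': index 4 in ['b', 'd', 'e', 'a', 'c'] -> ['c', 'b', 'd', 'e', 'a']
'a': index 4 in ['c', 'b', 'd', 'e', 'a'] -> ['a', 'c', 'b', 'd', 'e']
'c': index 1 in ['a', 'c', 'b', 'd', 'e'] -> ['c', 'a', 'b', 'd', 'e']
'c': index 0 in ['c', 'a', 'b', 'd', 'e'] -> ['c', 'a', 'b', 'd', 'e']


Output: [1, 0, 1, 4, 4, 0, 3, 4, 4, 1, 0]


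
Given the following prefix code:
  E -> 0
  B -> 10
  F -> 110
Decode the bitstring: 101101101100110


Decoding step by step:
Bits 10 -> B
Bits 110 -> F
Bits 110 -> F
Bits 110 -> F
Bits 0 -> E
Bits 110 -> F


Decoded message: BFFFEF


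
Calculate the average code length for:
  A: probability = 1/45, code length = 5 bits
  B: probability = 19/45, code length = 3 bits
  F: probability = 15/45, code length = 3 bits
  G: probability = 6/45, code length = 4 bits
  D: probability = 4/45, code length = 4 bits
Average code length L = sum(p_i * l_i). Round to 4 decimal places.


Weighted contributions p_i * l_i:
  A: (1/45) * 5 = 5/45
  B: (19/45) * 3 = 57/45
  F: (15/45) * 3 = 45/45
  G: (6/45) * 4 = 24/45
  D: (4/45) * 4 = 16/45
Sum = (5 + 57 + 45 + 24 + 16)/45 = 147/45

L = 147/45 = 3.2667 bits/symbol


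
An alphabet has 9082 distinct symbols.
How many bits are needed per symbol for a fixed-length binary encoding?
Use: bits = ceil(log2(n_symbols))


log2(9082) = 13.1488
Bracket: 2^13 = 8192 < 9082 <= 2^14 = 16384
So ceil(log2(9082)) = 14

bits = ceil(log2(9082)) = ceil(13.1488) = 14 bits


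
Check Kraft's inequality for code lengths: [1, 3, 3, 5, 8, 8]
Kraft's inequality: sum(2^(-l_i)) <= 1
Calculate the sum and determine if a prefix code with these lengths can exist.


Sum = 2^(-1) + 2^(-3) + 2^(-3) + 2^(-5) + 2^(-8) + 2^(-8)
    = 0.5 + 0.125 + 0.125 + 0.03125 + 0.00390625 + 0.00390625
    = 202/256 = 0.7890625
Since 0.7890625 <= 1, Kraft's inequality IS satisfied.
A prefix code with these lengths CAN exist.

Kraft sum = 0.7890625. Satisfied.


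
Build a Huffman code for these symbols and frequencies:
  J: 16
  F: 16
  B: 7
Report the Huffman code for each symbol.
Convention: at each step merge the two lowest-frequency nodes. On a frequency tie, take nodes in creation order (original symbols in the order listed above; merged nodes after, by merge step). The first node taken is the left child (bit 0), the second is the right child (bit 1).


Huffman tree construction:
Step 1: Merge B(7) + J(16) = 23
Step 2: Merge F(16) + (B+J)(23) = 39
Read each symbol's code off the tree from the root (left child = 0, right child = 1).

Codes:
  J: 11 (length 2)
  F: 0 (length 1)
  B: 10 (length 2)
Average code length: 62/39 = 1.5897 bits/symbol


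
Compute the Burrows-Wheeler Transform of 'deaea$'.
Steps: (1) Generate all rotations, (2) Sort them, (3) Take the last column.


Rotations (sorted):
  0: $deaea -> last char: a
  1: a$deae -> last char: e
  2: aea$de -> last char: e
  3: deaea$ -> last char: $
  4: ea$dea -> last char: a
  5: eaea$d -> last char: d


BWT = aee$ad


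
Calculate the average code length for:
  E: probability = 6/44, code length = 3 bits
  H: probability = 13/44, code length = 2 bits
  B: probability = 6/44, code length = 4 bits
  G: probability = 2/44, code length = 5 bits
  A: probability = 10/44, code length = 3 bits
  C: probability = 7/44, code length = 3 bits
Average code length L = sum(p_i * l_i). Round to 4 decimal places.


Weighted contributions p_i * l_i:
  E: (6/44) * 3 = 18/44
  H: (13/44) * 2 = 26/44
  B: (6/44) * 4 = 24/44
  G: (2/44) * 5 = 10/44
  A: (10/44) * 3 = 30/44
  C: (7/44) * 3 = 21/44
Sum = (18 + 26 + 24 + 10 + 30 + 21)/44 = 129/44

L = 129/44 = 2.9318 bits/symbol


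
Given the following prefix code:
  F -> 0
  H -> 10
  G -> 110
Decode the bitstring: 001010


Decoding step by step:
Bits 0 -> F
Bits 0 -> F
Bits 10 -> H
Bits 10 -> H


Decoded message: FFHH


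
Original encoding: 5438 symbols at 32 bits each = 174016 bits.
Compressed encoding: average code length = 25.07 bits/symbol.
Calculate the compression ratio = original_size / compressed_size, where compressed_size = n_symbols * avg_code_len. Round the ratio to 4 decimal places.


original_size = n_symbols * orig_bits = 5438 * 32 = 174016 bits
compressed_size = n_symbols * avg_code_len = 5438 * 25.07 = 136330.66 bits
ratio = original_size / compressed_size = 174016 / 136330.66 = 1.2764

Compression ratio = 1.2764


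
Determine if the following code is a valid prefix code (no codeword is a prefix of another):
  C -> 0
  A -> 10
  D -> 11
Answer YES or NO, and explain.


Checking each pair (does one codeword prefix another?):
  C='0' vs A='10': no prefix
  C='0' vs D='11': no prefix
  A='10' vs C='0': no prefix
  A='10' vs D='11': no prefix
  D='11' vs C='0': no prefix
  D='11' vs A='10': no prefix
No violation found over all pairs.

YES -- this is a valid prefix code. No codeword is a prefix of any other codeword.


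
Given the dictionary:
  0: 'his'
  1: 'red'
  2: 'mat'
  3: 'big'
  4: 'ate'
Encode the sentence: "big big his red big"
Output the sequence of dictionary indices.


Look up each word in the dictionary:
  'big' -> 3
  'big' -> 3
  'his' -> 0
  'red' -> 1
  'big' -> 3

Encoded: [3, 3, 0, 1, 3]


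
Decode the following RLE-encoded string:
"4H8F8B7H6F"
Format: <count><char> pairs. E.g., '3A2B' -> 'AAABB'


Expanding each <count><char> pair:
  4H -> 'HHHH'
  8F -> 'FFFFFFFF'
  8B -> 'BBBBBBBB'
  7H -> 'HHHHHHH'
  6F -> 'FFFFFF'

Decoded = HHHHFFFFFFFFBBBBBBBBHHHHHHHFFFFFF


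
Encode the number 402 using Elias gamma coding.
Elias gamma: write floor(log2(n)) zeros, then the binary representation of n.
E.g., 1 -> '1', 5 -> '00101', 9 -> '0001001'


num_bits = floor(log2(402)) + 1 = 9
leading_zeros = num_bits - 1 = 8
binary(402) = 110010010

Elias gamma(402) = '00000000' + '110010010' = 00000000110010010 (17 bits)


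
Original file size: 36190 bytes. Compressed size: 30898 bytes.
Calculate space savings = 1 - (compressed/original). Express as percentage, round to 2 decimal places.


ratio = compressed/original = 30898/36190 = 0.853772
savings = 1 - ratio = 1 - 0.853772 = 0.146228
as a percentage: 0.146228 * 100 = 14.62%

Space savings = 1 - 30898/36190 = 14.62%


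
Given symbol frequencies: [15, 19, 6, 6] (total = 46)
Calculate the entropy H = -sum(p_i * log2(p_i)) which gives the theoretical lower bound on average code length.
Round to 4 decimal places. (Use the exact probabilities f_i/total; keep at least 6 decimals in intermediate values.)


Per-symbol terms -p_i * log2(p_i) with p_i = f_i/46:
  p = 15/46 = 0.326087: log2(p) = -1.616671, -p*log2(p) = 0.527175
  p = 19/46 = 0.413043: log2(p) = -1.275634, -p*log2(p) = 0.526892
  p = 6/46 = 0.130435: log2(p) = -2.938599, -p*log2(p) = 0.383296
  p = 6/46 = 0.130435: log2(p) = -2.938599, -p*log2(p) = 0.383296
H = 0.527175 + 0.526892 + 0.383296 + 0.383296 = 1.820659

H = 1.8207 bits/symbol


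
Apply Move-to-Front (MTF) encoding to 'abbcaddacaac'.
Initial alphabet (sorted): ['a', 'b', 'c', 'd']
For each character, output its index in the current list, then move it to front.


MTF encoding:
'a': index 0 in ['a', 'b', 'c', 'd'] -> ['a', 'b', 'c', 'd']
'b': index 1 in ['a', 'b', 'c', 'd'] -> ['b', 'a', 'c', 'd']
'b': index 0 in ['b', 'a', 'c', 'd'] -> ['b', 'a', 'c', 'd']
'c': index 2 in ['b', 'a', 'c', 'd'] -> ['c', 'b', 'a', 'd']
'a': index 2 in ['c', 'b', 'a', 'd'] -> ['a', 'c', 'b', 'd']
'd': index 3 in ['a', 'c', 'b', 'd'] -> ['d', 'a', 'c', 'b']
'd': index 0 in ['d', 'a', 'c', 'b'] -> ['d', 'a', 'c', 'b']
'a': index 1 in ['d', 'a', 'c', 'b'] -> ['a', 'd', 'c', 'b']
'c': index 2 in ['a', 'd', 'c', 'b'] -> ['c', 'a', 'd', 'b']
'a': index 1 in ['c', 'a', 'd', 'b'] -> ['a', 'c', 'd', 'b']
'a': index 0 in ['a', 'c', 'd', 'b'] -> ['a', 'c', 'd', 'b']
'c': index 1 in ['a', 'c', 'd', 'b'] -> ['c', 'a', 'd', 'b']


Output: [0, 1, 0, 2, 2, 3, 0, 1, 2, 1, 0, 1]


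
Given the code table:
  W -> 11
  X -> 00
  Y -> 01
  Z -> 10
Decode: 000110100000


Decoding:
00 -> X
01 -> Y
10 -> Z
10 -> Z
00 -> X
00 -> X


Result: XYZZXX


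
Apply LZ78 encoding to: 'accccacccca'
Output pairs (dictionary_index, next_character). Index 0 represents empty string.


LZ78 encoding steps:
Dictionary: {0: ''}
Step 1: w='' (idx 0), next='a' -> output (0, 'a'), add 'a' as idx 1
Step 2: w='' (idx 0), next='c' -> output (0, 'c'), add 'c' as idx 2
Step 3: w='c' (idx 2), next='c' -> output (2, 'c'), add 'cc' as idx 3
Step 4: w='c' (idx 2), next='a' -> output (2, 'a'), add 'ca' as idx 4
Step 5: w='cc' (idx 3), next='c' -> output (3, 'c'), add 'ccc' as idx 5
Step 6: w='ca' (idx 4), end of input -> output (4, '')


Encoded: [(0, 'a'), (0, 'c'), (2, 'c'), (2, 'a'), (3, 'c'), (4, '')]


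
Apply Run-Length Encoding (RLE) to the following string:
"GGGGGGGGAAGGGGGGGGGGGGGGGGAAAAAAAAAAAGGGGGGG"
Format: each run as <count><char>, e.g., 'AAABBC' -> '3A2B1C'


Scanning runs left to right:
  i=0: run of 'G' x 8 -> '8G'
  i=8: run of 'A' x 2 -> '2A'
  i=10: run of 'G' x 16 -> '16G'
  i=26: run of 'A' x 11 -> '11A'
  i=37: run of 'G' x 7 -> '7G'

RLE = 8G2A16G11A7G


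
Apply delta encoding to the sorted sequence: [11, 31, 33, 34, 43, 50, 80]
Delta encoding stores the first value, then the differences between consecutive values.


First value: 11
Deltas:
  31 - 11 = 20
  33 - 31 = 2
  34 - 33 = 1
  43 - 34 = 9
  50 - 43 = 7
  80 - 50 = 30


Delta encoded: [11, 20, 2, 1, 9, 7, 30]


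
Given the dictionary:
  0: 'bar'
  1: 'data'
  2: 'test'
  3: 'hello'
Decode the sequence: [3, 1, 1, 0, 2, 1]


Look up each index in the dictionary:
  3 -> 'hello'
  1 -> 'data'
  1 -> 'data'
  0 -> 'bar'
  2 -> 'test'
  1 -> 'data'

Decoded: "hello data data bar test data"


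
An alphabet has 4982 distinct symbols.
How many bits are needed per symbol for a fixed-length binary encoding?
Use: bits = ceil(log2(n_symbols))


log2(4982) = 12.2825
Bracket: 2^12 = 4096 < 4982 <= 2^13 = 8192
So ceil(log2(4982)) = 13

bits = ceil(log2(4982)) = ceil(12.2825) = 13 bits


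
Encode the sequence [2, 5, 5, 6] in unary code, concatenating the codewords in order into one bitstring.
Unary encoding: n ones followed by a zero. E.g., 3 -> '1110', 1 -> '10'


Encode each number as n ones followed by a terminating 0:
  2 -> 110 (3 bits)
  5 -> 111110 (6 bits)
  5 -> 111110 (6 bits)
  6 -> 1111110 (7 bits)
Total length = 3 + 6 + 6 + 7 = 22 bits.

Unary([2, 5, 5, 6]) = 1101111101111101111110 (22 bits)


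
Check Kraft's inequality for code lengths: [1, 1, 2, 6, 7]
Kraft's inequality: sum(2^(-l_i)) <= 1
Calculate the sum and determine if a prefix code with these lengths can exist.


Sum = 2^(-1) + 2^(-1) + 2^(-2) + 2^(-6) + 2^(-7)
    = 0.5 + 0.5 + 0.25 + 0.015625 + 0.0078125
    = 163/128 = 1.2734375
Since 1.2734375 > 1, Kraft's inequality is NOT satisfied.
A prefix code with these lengths CANNOT exist.

Kraft sum = 1.2734375. Not satisfied.


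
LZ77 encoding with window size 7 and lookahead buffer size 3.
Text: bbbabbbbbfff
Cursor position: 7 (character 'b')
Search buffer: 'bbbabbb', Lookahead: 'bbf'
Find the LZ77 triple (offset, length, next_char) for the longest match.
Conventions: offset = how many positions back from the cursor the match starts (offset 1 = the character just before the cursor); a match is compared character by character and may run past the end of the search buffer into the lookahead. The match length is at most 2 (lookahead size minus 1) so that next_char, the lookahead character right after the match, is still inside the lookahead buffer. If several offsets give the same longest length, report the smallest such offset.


Try each offset into the search buffer:
  offset=1 (pos 6, char 'b'): match length 2
  offset=2 (pos 5, char 'b'): match length 2
  offset=3 (pos 4, char 'b'): match length 2
  offset=4 (pos 3, char 'a'): match length 0
  offset=5 (pos 2, char 'b'): match length 1
  offset=6 (pos 1, char 'b'): match length 2
  offset=7 (pos 0, char 'b'): match length 2
Longest match has length 2, found at offsets 1, 2, 3, 6, 7; take the smallest, offset 1.
next_char = character at position 7 + 2 = 9 -> 'f'

Best match: offset=1, length=2 (matching 'bb' starting at position 6)
LZ77 triple: (1, 2, 'f')


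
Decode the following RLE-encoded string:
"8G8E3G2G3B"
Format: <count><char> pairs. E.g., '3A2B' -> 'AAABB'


Expanding each <count><char> pair:
  8G -> 'GGGGGGGG'
  8E -> 'EEEEEEEE'
  3G -> 'GGG'
  2G -> 'GG'
  3B -> 'BBB'

Decoded = GGGGGGGGEEEEEEEEGGGGGBBB


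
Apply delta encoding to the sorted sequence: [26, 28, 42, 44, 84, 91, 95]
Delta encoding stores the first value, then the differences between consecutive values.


First value: 26
Deltas:
  28 - 26 = 2
  42 - 28 = 14
  44 - 42 = 2
  84 - 44 = 40
  91 - 84 = 7
  95 - 91 = 4


Delta encoded: [26, 2, 14, 2, 40, 7, 4]


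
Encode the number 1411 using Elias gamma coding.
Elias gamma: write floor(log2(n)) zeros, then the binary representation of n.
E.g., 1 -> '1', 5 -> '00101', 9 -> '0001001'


num_bits = floor(log2(1411)) + 1 = 11
leading_zeros = num_bits - 1 = 10
binary(1411) = 10110000011

Elias gamma(1411) = '0000000000' + '10110000011' = 000000000010110000011 (21 bits)


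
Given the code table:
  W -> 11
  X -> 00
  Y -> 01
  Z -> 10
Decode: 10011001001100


Decoding:
10 -> Z
01 -> Y
10 -> Z
01 -> Y
00 -> X
11 -> W
00 -> X


Result: ZYZYXWX


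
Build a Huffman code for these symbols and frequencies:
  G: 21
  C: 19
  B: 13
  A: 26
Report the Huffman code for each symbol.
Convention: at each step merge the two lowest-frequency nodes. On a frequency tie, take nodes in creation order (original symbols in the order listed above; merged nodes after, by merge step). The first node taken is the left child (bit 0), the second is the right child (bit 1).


Huffman tree construction:
Step 1: Merge B(13) + C(19) = 32
Step 2: Merge G(21) + A(26) = 47
Step 3: Merge (B+C)(32) + (G+A)(47) = 79
Read each symbol's code off the tree from the root (left child = 0, right child = 1).

Codes:
  G: 10 (length 2)
  C: 01 (length 2)
  B: 00 (length 2)
  A: 11 (length 2)
Average code length: 158/79 = 2.0000 bits/symbol


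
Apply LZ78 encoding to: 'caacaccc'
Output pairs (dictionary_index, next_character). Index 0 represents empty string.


LZ78 encoding steps:
Dictionary: {0: ''}
Step 1: w='' (idx 0), next='c' -> output (0, 'c'), add 'c' as idx 1
Step 2: w='' (idx 0), next='a' -> output (0, 'a'), add 'a' as idx 2
Step 3: w='a' (idx 2), next='c' -> output (2, 'c'), add 'ac' as idx 3
Step 4: w='ac' (idx 3), next='c' -> output (3, 'c'), add 'acc' as idx 4
Step 5: w='c' (idx 1), end of input -> output (1, '')


Encoded: [(0, 'c'), (0, 'a'), (2, 'c'), (3, 'c'), (1, '')]


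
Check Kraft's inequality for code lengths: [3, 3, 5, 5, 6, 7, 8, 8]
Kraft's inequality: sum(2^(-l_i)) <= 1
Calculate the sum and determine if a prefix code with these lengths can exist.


Sum = 2^(-3) + 2^(-3) + 2^(-5) + 2^(-5) + 2^(-6) + 2^(-7) + 2^(-8) + 2^(-8)
    = 0.125 + 0.125 + 0.03125 + 0.03125 + 0.015625 + 0.0078125 + 0.00390625 + 0.00390625
    = 88/256 = 0.34375
Since 0.34375 <= 1, Kraft's inequality IS satisfied.
A prefix code with these lengths CAN exist.

Kraft sum = 0.34375. Satisfied.


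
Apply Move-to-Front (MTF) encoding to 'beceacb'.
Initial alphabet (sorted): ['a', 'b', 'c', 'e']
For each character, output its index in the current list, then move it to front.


MTF encoding:
'b': index 1 in ['a', 'b', 'c', 'e'] -> ['b', 'a', 'c', 'e']
'e': index 3 in ['b', 'a', 'c', 'e'] -> ['e', 'b', 'a', 'c']
'c': index 3 in ['e', 'b', 'a', 'c'] -> ['c', 'e', 'b', 'a']
'e': index 1 in ['c', 'e', 'b', 'a'] -> ['e', 'c', 'b', 'a']
'a': index 3 in ['e', 'c', 'b', 'a'] -> ['a', 'e', 'c', 'b']
'c': index 2 in ['a', 'e', 'c', 'b'] -> ['c', 'a', 'e', 'b']
'b': index 3 in ['c', 'a', 'e', 'b'] -> ['b', 'c', 'a', 'e']


Output: [1, 3, 3, 1, 3, 2, 3]


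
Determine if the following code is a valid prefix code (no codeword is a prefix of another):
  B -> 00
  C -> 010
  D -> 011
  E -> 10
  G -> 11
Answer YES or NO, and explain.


Checking each pair (does one codeword prefix another?):
  B='00' vs C='010': no prefix
  B='00' vs D='011': no prefix
  B='00' vs E='10': no prefix
  B='00' vs G='11': no prefix
  C='010' vs B='00': no prefix
  C='010' vs D='011': no prefix
  C='010' vs E='10': no prefix
  C='010' vs G='11': no prefix
  D='011' vs B='00': no prefix
  D='011' vs C='010': no prefix
  D='011' vs E='10': no prefix
  D='011' vs G='11': no prefix
  E='10' vs B='00': no prefix
  E='10' vs C='010': no prefix
  E='10' vs D='011': no prefix
  E='10' vs G='11': no prefix
  G='11' vs B='00': no prefix
  G='11' vs C='010': no prefix
  G='11' vs D='011': no prefix
  G='11' vs E='10': no prefix
No violation found over all pairs.

YES -- this is a valid prefix code. No codeword is a prefix of any other codeword.


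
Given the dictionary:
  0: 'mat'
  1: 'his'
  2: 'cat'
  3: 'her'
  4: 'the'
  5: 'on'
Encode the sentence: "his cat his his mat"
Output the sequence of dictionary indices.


Look up each word in the dictionary:
  'his' -> 1
  'cat' -> 2
  'his' -> 1
  'his' -> 1
  'mat' -> 0

Encoded: [1, 2, 1, 1, 0]


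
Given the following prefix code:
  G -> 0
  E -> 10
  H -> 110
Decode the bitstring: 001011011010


Decoding step by step:
Bits 0 -> G
Bits 0 -> G
Bits 10 -> E
Bits 110 -> H
Bits 110 -> H
Bits 10 -> E


Decoded message: GGEHHE


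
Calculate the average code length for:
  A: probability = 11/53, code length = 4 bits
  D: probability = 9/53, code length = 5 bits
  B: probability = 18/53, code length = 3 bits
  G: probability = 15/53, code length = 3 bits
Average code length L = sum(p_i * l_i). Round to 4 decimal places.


Weighted contributions p_i * l_i:
  A: (11/53) * 4 = 44/53
  D: (9/53) * 5 = 45/53
  B: (18/53) * 3 = 54/53
  G: (15/53) * 3 = 45/53
Sum = (44 + 45 + 54 + 45)/53 = 188/53

L = 188/53 = 3.5472 bits/symbol
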